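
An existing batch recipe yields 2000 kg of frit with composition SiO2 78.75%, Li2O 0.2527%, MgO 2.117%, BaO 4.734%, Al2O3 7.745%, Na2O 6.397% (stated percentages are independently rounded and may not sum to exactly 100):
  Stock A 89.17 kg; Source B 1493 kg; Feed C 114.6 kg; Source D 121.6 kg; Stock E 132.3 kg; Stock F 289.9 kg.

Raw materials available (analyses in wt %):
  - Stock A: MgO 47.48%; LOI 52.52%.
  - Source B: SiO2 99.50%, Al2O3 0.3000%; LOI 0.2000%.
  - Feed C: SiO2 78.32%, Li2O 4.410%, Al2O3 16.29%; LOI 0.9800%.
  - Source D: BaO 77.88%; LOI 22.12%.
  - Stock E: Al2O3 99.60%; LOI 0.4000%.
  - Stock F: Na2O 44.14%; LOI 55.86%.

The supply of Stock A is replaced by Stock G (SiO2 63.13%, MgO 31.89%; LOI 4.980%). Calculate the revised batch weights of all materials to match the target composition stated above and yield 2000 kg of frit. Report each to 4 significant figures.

The working math keeps exact precision at each step. Mid-chain values are displayed with 4-significant-digit rounding as written — every reported number is rounded exactly once; all derived quantities, including yield, glass mass, six oxide percentages, LOI, totals, are computed from the batch weights on 2000 kg of glass at exact precision, exactly as printed in the question or the answer.
Oxide-by-oxide targets in 2000 kg frit:
  SiO2: 78.75% × 2000 = 1575 kg
  Li2O: 0.2527% × 2000 = 5.054 kg
  MgO: 2.117% × 2000 = 42.34 kg
  BaO: 4.734% × 2000 = 94.68 kg
  Al2O3: 7.745% × 2000 = 154.9 kg
  Na2O: 6.397% × 2000 = 127.9 kg
Balance tally, oxide-wise, given the weights on record, under the basis named above (every target is met by its sum net of answer rounding effects):
  SiO2: 132.8·0.6313 + 1408·0.9950 + 114.6·0.7832 = 1575 kg (target 1575 kg)
  Li2O: 114.6·0.04410 = 5.054 kg (target 5.054 kg)
  MgO: 132.8·0.3189 = 42.35 kg (target 42.34 kg)
  BaO: 121.6·0.7788 = 94.70 kg (target 94.68 kg)
  Al2O3: 1408·0.003000 + 114.6·0.1629 + 132.5·0.9960 = 154.9 kg (target 154.9 kg)
  Na2O: 289.9·0.4414 = 128.0 kg (target 127.9 kg)
The glass-mass cross-check: the batch minus its LOI: 1999 kg (the Σ of target masses is 2000 kg; against the stated basis, 2000 kg — a pure rounding effect).
Batch total: Σ batch = 2199 kg; LOI removed, Σ of batch·LOI: 199.9 kg; yield, glass over the total, = 90.91%.

Revised batch per 2000 kg frit:
  Stock G: 132.8 kg
  Source B: 1408 kg
  Feed C: 114.6 kg
  Source D: 121.6 kg
  Stock E: 132.5 kg
  Stock F: 289.9 kg
Total batch = 2199 kg; LOI loss = 199.9 kg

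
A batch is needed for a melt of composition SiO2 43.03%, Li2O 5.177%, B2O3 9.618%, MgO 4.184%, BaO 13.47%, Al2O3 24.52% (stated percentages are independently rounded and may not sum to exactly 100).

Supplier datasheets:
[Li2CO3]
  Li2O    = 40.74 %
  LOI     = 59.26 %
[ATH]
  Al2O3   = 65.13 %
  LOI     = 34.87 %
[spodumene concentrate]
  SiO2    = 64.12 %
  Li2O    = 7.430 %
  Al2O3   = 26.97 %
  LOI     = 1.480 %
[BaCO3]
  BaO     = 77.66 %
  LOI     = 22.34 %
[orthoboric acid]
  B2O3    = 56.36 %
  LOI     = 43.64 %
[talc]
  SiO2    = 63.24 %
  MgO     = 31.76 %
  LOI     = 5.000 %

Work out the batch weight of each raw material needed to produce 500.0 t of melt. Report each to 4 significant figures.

All arithmetic maintains full float precision through the solve — values along the way are printed, rounded to four significant figures, in the working; exactly one rounding goes into each reported result. The derived quantities (glass mass, six oxide percentages, yield, totals, ignition loss) are carried from the weighed amounts on 500.0 t of glass in full float precision as written in the problem or answer text.
Target oxide masses per 500.0 t melt:
  SiO2: 43.03% × 500.0 = 215.2 t
  Li2O: 5.177% × 500.0 = 25.88 t
  B2O3: 9.618% × 500.0 = 48.09 t
  MgO: 4.184% × 500.0 = 20.92 t
  BaO: 13.47% × 500.0 = 67.35 t
  Al2O3: 24.52% × 500.0 = 122.6 t
Per-oxide balance check using the reported weights, versus the basis set out (every target is met by its sum given rounding of the digits):
  SiO2: 270.6·0.6412 + 65.87·0.6324 = 215.2 t (target 215.2 t)
  Li2O: 14.19·0.4074 + 270.6·0.07430 = 25.89 t (target 25.88 t)
  B2O3: 85.33·0.5636 = 48.09 t (target 48.09 t)
  MgO: 65.87·0.3176 = 20.92 t (target 20.92 t)
  BaO: 86.72·0.7766 = 67.35 t (target 67.35 t)
  Al2O3: 76.19·0.6513 + 270.6·0.2697 = 122.6 t (target 122.6 t)
Glass-mass closure: whole batch net of LOI = 500.0 t (the Σ of target masses is 500.0 t; stated basis 500.0 t — differing by rounding only).
Adding the batch up: Σ batch = 598.9 t; ignition loss, Σ(batch × LOI) = 98.89 t; yield: glass divided by total = 83.49%.

Batch per 500.0 t melt:
  Li2CO3: 14.19 t
  ATH: 76.19 t
  spodumene concentrate: 270.6 t
  BaCO3: 86.72 t
  orthoboric acid: 85.33 t
  talc: 65.87 t
Total batch = 598.9 t; LOI loss = 98.89 t; yield = 83.49%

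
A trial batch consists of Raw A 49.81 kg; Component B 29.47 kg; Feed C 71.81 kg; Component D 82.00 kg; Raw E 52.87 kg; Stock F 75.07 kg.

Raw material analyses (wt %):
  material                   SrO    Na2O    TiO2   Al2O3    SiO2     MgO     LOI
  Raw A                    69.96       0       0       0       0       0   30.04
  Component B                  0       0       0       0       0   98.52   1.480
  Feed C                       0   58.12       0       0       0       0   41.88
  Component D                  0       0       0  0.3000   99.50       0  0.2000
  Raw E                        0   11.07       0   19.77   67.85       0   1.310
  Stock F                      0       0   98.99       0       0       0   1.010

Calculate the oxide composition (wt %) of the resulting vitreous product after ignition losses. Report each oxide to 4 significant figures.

Values along the way are displayed with 4-significant-figure rounding within the worked lines; the whole derivation keeps exact precision through every step; each reported number receives exactly one rounding. All derived quantities (the six compositions, totals, the yield, LOI, glass mass) are recomputed using the weight values at 313.9 kg of glass in exact precision, as given in question or answer.
What the batch supplies per oxide:
  SrO: 49.81·0.6996 = 34.85 kg
  Na2O: 71.81·0.5812 + 52.87·0.1107 = 47.59 kg
  TiO2: 75.07·0.9899 = 74.31 kg
  Al2O3: 82.00·0.003000 + 52.87·0.1977 = 10.70 kg
  SiO2: 82.00·0.9950 + 52.87·0.6785 = 117.5 kg
  MgO: 29.47·0.9852 = 29.03 kg
LOI: 49.81·0.3004 + 29.47·0.01480 + 71.81·0.4188 + 82.00·0.002000 + 52.87·0.01310 + 75.07·0.01010 = 47.09 kg
Net of LOI, the glass mass = 361.0 − 47.09 = 313.9 kg (the oxide masses sum to this)
wt % = oxide mass / glass mass × 100

Glass mass = 313.9 kg (batch 361.0 − LOI 47.09).
Composition: SrO 11.10%, Na2O 15.16%, TiO2 23.67%, Al2O3 3.408%, SiO2 37.42%, MgO 9.248%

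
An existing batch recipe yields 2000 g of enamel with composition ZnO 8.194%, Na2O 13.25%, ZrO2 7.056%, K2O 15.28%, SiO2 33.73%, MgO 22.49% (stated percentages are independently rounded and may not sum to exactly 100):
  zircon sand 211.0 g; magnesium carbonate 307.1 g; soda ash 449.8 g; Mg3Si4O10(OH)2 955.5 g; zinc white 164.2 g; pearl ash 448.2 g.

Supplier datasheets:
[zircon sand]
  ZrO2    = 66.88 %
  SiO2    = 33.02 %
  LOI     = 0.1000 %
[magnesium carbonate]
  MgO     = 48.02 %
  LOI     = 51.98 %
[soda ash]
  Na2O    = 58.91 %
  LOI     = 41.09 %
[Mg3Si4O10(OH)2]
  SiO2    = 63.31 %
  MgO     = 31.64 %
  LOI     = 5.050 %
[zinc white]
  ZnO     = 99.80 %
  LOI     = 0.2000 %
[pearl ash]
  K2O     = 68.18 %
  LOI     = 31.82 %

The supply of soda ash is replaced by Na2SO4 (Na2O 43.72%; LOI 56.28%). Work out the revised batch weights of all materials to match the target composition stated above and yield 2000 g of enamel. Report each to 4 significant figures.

Revised batch per 2000 g enamel:
  zircon sand: 211.0 g
  magnesium carbonate: 307.1 g
  Na2SO4: 606.1 g
  Mg3Si4O10(OH)2: 955.5 g
  zinc white: 164.2 g
  pearl ash: 448.2 g
Total batch = 2692 g; LOI loss = 692.2 g

All internal work holds full float precision in every operation; working values are printed rounded to 4 significant figures — exactly one rounding is applied to every reported result. The derived quantities (the yield, the totals, glass mass, LOI, the six compositions) are re-derived in full float precision from the batch weights on 2000 g of glass, as they appear in problem or answer.
Oxide mass targets, per 2000 g enamel:
  ZnO: 8.194% × 2000 = 163.9 g
  Na2O: 13.25% × 2000 = 265.0 g
  ZrO2: 7.056% × 2000 = 141.1 g
  K2O: 15.28% × 2000 = 305.6 g
  SiO2: 33.73% × 2000 = 674.6 g
  MgO: 22.49% × 2000 = 449.8 g
Verifying the oxide balance on the weights just shown, under the basis named above (sum by sum, the targets are met inside rounding margins):
  ZnO: 164.2·0.9980 = 163.9 g (target 163.9 g)
  Na2O: 606.1·0.4372 = 265.0 g (target 265.0 g)
  ZrO2: 211.0·0.6688 = 141.1 g (target 141.1 g)
  K2O: 448.2·0.6818 = 305.6 g (target 305.6 g)
  SiO2: 211.0·0.3302 + 955.5·0.6331 = 674.6 g (target 674.6 g)
  MgO: 307.1·0.4802 + 955.5·0.3164 = 449.8 g (target 449.8 g)
Auditing the glass mass value: batch total minus LOI = 2000 g (targets for the oxides total 2000 g; stated basis 2000 g — rounding explains the deltas).
Summing the batch: Σ batch = 2692 g; ignition loss, Σ(batch × LOI) = 692.2 g; yield, glass over the total, = 74.29%.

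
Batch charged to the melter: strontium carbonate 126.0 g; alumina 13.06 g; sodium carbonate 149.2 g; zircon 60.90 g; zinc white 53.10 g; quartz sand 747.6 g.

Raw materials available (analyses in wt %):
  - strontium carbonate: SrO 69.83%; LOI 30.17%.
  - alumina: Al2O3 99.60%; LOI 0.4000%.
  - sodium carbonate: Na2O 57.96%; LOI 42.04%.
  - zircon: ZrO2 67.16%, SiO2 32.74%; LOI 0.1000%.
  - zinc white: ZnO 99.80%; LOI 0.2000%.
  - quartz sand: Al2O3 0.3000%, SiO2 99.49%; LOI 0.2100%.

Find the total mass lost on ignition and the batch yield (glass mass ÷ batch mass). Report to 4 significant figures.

Rounding to four significant figures applies to every in-between result as displayed; each numeric step runs at full float precision at every stage. Every reported value takes exactly one rounding — derived quantities (the six compositions, totals, yield, net glass mass, ignition loss) are re-derived starting from the weights per 1047 g of glass at full precision exactly as shown in the problem or answer text.
Each material's LOI contribution:
  strontium carbonate: 126.0 × 0.3017 = 38.01 g
  alumina: 13.06 × 0.004000 = 0.05224 g
  sodium carbonate: 149.2 × 0.4204 = 62.72 g
  zircon: 60.90 × 0.001000 = 0.06090 g
  zinc white: 53.10 × 0.002000 = 0.1062 g
  quartz sand: 747.6 × 0.002100 = 1.570 g
Total LOI = 102.5 g
Glass = batch − LOI = 1150 − 102.5 = 1047 g

LOI loss = 102.5 g; glass = 1047 g; yield = 91.08%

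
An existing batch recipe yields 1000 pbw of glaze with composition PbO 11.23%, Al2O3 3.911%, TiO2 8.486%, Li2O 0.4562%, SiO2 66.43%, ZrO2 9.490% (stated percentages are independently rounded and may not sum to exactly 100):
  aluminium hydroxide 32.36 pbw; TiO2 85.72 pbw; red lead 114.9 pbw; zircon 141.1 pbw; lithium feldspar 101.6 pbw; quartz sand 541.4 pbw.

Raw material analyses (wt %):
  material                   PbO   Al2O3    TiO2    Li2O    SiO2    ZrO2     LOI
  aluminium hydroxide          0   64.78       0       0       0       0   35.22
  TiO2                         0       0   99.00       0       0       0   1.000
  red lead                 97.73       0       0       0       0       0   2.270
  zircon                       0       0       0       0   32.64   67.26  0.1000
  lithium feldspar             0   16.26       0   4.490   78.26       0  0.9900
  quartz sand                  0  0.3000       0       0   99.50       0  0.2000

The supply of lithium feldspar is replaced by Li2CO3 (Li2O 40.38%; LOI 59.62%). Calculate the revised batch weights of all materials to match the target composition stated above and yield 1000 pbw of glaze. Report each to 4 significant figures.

All arithmetic runs at full float precision through the solve. Values along the way appear rounded to 4 significant figures across the worked steps. Every reported value takes exactly one rounding; the derived quantities, including net glass mass, the six compositions, the totals, yield, ignition loss, are re-derived starting from the weights per 1000 pbw of glass at exact precision, precisely as stated by the problem or the answer.
Per-oxide target masses for 1000 pbw glaze:
  PbO: 11.23% × 1000 = 112.3 pbw
  Al2O3: 3.911% × 1000 = 39.11 pbw
  TiO2: 8.486% × 1000 = 84.86 pbw
  Li2O: 0.4562% × 1000 = 4.562 pbw
  SiO2: 66.43% × 1000 = 664.3 pbw
  ZrO2: 9.490% × 1000 = 94.90 pbw
A balance pass over the oxides, given the weights on record, per the basis as stated (each sum matches its target mass within answer rounding):
  PbO: 114.9·0.9773 = 112.3 pbw (target 112.3 pbw)
  Al2O3: 57.50·0.6478 + 621.4·0.003000 = 39.11 pbw (target 39.11 pbw)
  TiO2: 85.72·0.9900 = 84.86 pbw (target 84.86 pbw)
  Li2O: 11.30·0.4038 = 4.563 pbw (target 4.562 pbw)
  SiO2: 141.1·0.3264 + 621.4·0.9950 = 664.3 pbw (target 664.3 pbw)
  ZrO2: 141.1·0.6726 = 94.90 pbw (target 94.90 pbw)
Mass balance on the glass: Σ batch − LOI loss = 1000 pbw (per-oxide target masses sum to 1000 pbw; stated basis 1000 pbw — gaps are rounding artifacts).
Batch total: Σ batch = 1032 pbw; ignition loss, Σ(batch × LOI) = 31.84 pbw; as yield: glass ÷ batch → 96.91%.

Revised batch per 1000 pbw glaze:
  aluminium hydroxide: 57.50 pbw
  TiO2: 85.72 pbw
  red lead: 114.9 pbw
  zircon: 141.1 pbw
  Li2CO3: 11.30 pbw
  quartz sand: 621.4 pbw
Total batch = 1032 pbw; LOI loss = 31.84 pbw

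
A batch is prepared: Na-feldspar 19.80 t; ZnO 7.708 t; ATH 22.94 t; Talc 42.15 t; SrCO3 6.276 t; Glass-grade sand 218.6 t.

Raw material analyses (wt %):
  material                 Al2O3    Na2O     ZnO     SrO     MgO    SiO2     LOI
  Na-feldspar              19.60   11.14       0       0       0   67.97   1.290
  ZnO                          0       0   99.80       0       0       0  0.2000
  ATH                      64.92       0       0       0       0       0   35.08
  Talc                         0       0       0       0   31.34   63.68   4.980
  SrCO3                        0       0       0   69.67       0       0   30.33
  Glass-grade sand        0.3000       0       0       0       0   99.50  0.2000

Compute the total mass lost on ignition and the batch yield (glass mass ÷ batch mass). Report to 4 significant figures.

LOI loss = 12.76 t; glass = 304.7 t; yield = 95.98%

All arithmetic carries exact precision through the solve; the intermediate values are displayed rounded to 4 significant digits in the working. Each reported number is rounded once only; all derived quantities (ignition loss, the totals, yield, six oxide percentages, net glass mass) are re-derived starting from the weights for 304.7 t of glass at full precision, as quoted within either problem or answer.
Each material's LOI contribution:
  Na-feldspar: 19.80 × 0.01290 = 0.2554 t
  ZnO: 7.708 × 0.002000 = 0.01542 t
  ATH: 22.94 × 0.3508 = 8.047 t
  Talc: 42.15 × 0.04980 = 2.099 t
  SrCO3: 6.276 × 0.3033 = 1.904 t
  Glass-grade sand: 218.6 × 0.002000 = 0.4372 t
Total LOI = 12.76 t
Glass = batch − LOI = 317.5 − 12.76 = 304.7 t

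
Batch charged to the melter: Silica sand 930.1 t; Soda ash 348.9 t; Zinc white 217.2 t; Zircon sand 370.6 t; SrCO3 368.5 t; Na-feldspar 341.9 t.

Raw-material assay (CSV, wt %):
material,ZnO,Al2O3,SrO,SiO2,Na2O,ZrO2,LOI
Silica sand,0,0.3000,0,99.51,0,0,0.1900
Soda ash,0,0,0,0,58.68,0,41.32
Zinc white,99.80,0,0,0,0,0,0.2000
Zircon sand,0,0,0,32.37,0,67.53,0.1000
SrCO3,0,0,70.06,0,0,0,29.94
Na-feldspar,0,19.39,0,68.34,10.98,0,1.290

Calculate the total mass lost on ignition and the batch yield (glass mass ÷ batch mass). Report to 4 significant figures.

LOI loss = 261.5 t; glass = 2316 t; yield = 89.85%

Values along the way appear rounded to four significant figures alongside each step — each numeric step holds exact precision throughout; every reported number is rounded just once; the derived quantities, including yield, totals, net glass mass, the six compositions, LOI, are rebuilt starting from the weights for 2316 t of glass in full float precision, as written in question or answer.
Ignition loss by material:
  Silica sand: 930.1 × 0.001900 = 1.767 t
  Soda ash: 348.9 × 0.4132 = 144.2 t
  Zinc white: 217.2 × 0.002000 = 0.4344 t
  Zircon sand: 370.6 × 0.001000 = 0.3706 t
  SrCO3: 368.5 × 0.2994 = 110.3 t
  Na-feldspar: 341.9 × 0.01290 = 4.411 t
Total LOI = 261.5 t
Glass = batch − LOI = 2577 − 261.5 = 2316 t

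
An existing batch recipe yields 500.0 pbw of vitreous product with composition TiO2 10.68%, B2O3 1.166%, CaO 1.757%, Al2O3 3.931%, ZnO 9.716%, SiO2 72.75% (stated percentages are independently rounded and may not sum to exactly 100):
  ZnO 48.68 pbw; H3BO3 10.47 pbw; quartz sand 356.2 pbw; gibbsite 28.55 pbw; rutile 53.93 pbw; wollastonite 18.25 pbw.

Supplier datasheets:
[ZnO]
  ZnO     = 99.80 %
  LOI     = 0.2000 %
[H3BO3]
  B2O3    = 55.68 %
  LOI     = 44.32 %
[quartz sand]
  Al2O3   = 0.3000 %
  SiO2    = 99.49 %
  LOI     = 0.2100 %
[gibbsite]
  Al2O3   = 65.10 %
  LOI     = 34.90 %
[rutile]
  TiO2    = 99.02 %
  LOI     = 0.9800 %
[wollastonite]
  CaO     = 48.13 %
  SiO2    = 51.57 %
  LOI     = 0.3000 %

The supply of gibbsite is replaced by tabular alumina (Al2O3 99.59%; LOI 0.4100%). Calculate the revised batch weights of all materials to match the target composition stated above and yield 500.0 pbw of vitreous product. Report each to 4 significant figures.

The working math keeps full precision end to end — in-progress results appear rounded to four significant figures alongside each step — every reported value is rounded once only — derived quantities (the totals, six oxide percentages, ignition loss, yield, net glass mass) are re-derived in full precision from the batch weights for 500.0 pbw of glass, as set out in the problem or the answer.
Per-oxide target masses for 500.0 pbw vitreous product:
  TiO2: 10.68% × 500.0 = 53.40 pbw
  B2O3: 1.166% × 500.0 = 5.830 pbw
  CaO: 1.757% × 500.0 = 8.785 pbw
  Al2O3: 3.931% × 500.0 = 19.66 pbw
  ZnO: 9.716% × 500.0 = 48.58 pbw
  SiO2: 72.75% × 500.0 = 363.8 pbw
Oxide-by-oxide audit using the reported weights, for the quoted basis mass (each sum matches its target mass net of answer rounding effects):
  TiO2: 53.93·0.9902 = 53.40 pbw (target 53.40 pbw)
  B2O3: 10.47·0.5568 = 5.830 pbw (target 5.830 pbw)
  CaO: 18.25·0.4813 = 8.784 pbw (target 8.785 pbw)
  Al2O3: 356.2·0.003000 + 18.66·0.9959 = 19.65 pbw (target 19.66 pbw)
  ZnO: 48.68·0.9980 = 48.58 pbw (target 48.58 pbw)
  SiO2: 356.2·0.9949 + 18.25·0.5157 = 363.8 pbw (target 363.8 pbw)
Glass mass check: batch Σ − ignition loss = 500.0 pbw (oxide target masses add up to 500.0 pbw; the stated basis being 500.0 pbw — gaps are rounding artifacts).
Adding the batch up: Σ batch = 506.2 pbw; Σ batch·LOI gives LOI loss = 6.145 pbw; yield: glass divided by total = 98.79%.

Revised batch per 500.0 pbw vitreous product:
  ZnO: 48.68 pbw
  H3BO3: 10.47 pbw
  quartz sand: 356.2 pbw
  tabular alumina: 18.66 pbw
  rutile: 53.93 pbw
  wollastonite: 18.25 pbw
Total batch = 506.2 pbw; LOI loss = 6.145 pbw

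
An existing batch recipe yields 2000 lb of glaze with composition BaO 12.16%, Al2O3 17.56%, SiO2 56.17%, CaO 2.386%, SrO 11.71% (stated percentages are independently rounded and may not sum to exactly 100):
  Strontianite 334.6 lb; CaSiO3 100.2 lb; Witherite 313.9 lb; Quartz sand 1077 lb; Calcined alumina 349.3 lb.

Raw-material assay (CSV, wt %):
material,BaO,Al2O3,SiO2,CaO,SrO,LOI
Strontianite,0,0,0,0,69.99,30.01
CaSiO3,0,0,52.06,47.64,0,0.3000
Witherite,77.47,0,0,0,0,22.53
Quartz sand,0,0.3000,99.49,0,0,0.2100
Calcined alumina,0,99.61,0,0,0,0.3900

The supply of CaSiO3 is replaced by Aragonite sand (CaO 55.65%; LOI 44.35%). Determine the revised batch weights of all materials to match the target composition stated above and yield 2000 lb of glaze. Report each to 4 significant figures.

Revised batch per 2000 lb glaze:
  Strontianite: 334.6 lb
  Aragonite sand: 85.75 lb
  Witherite: 313.9 lb
  Quartz sand: 1129 lb
  Calcined alumina: 349.2 lb
Total batch = 2212 lb; LOI loss = 212.9 lb

The intermediate values appear, rounded to four significant figures, on the page; all arithmetic keeps full precision end to end — each reported figure undergoes a single rounding — the derived quantities (glass mass, totals, the yield, ignition loss, the five compositions) are carried at full precision using the weight values for 2000 lb of glass, as set out in the problem or the answer.
Target masses of each oxide per 2000 lb glaze:
  BaO: 12.16% × 2000 = 243.2 lb
  Al2O3: 17.56% × 2000 = 351.2 lb
  SiO2: 56.17% × 2000 = 1123 lb
  CaO: 2.386% × 2000 = 47.72 lb
  SrO: 11.71% × 2000 = 234.2 lb
A balance pass over the oxides, on the weights just shown, under the basis named above (every target is met by its sum within answer rounding):
  BaO: 313.9·0.7747 = 243.2 lb (target 243.2 lb)
  Al2O3: 1129·0.003000 + 349.2·0.9961 = 351.2 lb (target 351.2 lb)
  SiO2: 1129·0.9949 = 1123 lb (target 1123 lb)
  CaO: 85.75·0.5565 = 47.72 lb (target 47.72 lb)
  SrO: 334.6·0.6999 = 234.2 lb (target 234.2 lb)
Mass balance on the glass: the batch minus its LOI: 2000 lb (summing oxide targets gives 2000 lb; against the stated basis, 2000 lb — any gap is answer rounding).
Batch grand total — Σ batch = 2212 lb; Σ batch·LOI gives LOI loss = 212.9 lb; the yield ratio, glass ÷ batch: 90.38%.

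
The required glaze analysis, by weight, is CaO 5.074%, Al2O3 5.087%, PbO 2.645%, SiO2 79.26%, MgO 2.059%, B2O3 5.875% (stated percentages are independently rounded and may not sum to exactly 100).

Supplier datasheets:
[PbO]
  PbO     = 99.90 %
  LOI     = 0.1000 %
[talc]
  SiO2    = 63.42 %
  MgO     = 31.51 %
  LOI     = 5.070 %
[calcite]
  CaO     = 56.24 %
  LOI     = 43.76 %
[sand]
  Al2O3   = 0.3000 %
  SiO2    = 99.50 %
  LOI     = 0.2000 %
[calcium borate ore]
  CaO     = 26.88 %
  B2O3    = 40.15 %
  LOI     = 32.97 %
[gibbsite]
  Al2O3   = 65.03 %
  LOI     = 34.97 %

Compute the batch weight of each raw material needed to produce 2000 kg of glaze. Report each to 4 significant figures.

Intermediates are shown rounded to four significant figures across the worked steps. The whole derivation keeps exact precision through every step — a single rounding completes every reported number — the derived quantities, including yield, net glass mass, the totals, ignition loss, six oxide percentages, are rebuilt using the weight values for 2000 kg of glass at full precision, as written in question or answer.
Target oxide masses per 2000 kg glaze:
  CaO: 5.074% × 2000 = 101.5 kg
  Al2O3: 5.087% × 2000 = 101.7 kg
  PbO: 2.645% × 2000 = 52.90 kg
  SiO2: 79.26% × 2000 = 1585 kg
  MgO: 2.059% × 2000 = 41.18 kg
  B2O3: 5.875% × 2000 = 117.5 kg
Balance tally, oxide-wise, using the reported weights, at the basis given (sums match the target masses exact up to rounding of places):
  CaO: 40.57·0.5624 + 292.7·0.2688 = 101.5 kg (target 101.5 kg)
  Al2O3: 1510·0.003000 + 149.5·0.6503 = 101.7 kg (target 101.7 kg)
  PbO: 52.95·0.9990 = 52.90 kg (target 52.90 kg)
  SiO2: 130.7·0.6342 + 1510·0.9950 = 1585 kg (target 1585 kg)
  MgO: 130.7·0.3151 = 41.18 kg (target 41.18 kg)
  B2O3: 292.7·0.4015 = 117.5 kg (target 117.5 kg)
Consistency of the glass mass: batch Σ − ignition loss = 2000 kg (oxide target masses add up to 2000 kg; basis as stated: 2000 kg — rounding explains the deltas).
Summing the batch: Σ batch = 2176 kg; the LOI term Σ batch·LOI equals 176.2 kg; the yield ratio, glass ÷ batch: 91.90%.

Batch per 2000 kg glaze:
  PbO: 52.95 kg
  talc: 130.7 kg
  calcite: 40.57 kg
  sand: 1510 kg
  calcium borate ore: 292.7 kg
  gibbsite: 149.5 kg
Total batch = 2176 kg; LOI loss = 176.2 kg; yield = 91.90%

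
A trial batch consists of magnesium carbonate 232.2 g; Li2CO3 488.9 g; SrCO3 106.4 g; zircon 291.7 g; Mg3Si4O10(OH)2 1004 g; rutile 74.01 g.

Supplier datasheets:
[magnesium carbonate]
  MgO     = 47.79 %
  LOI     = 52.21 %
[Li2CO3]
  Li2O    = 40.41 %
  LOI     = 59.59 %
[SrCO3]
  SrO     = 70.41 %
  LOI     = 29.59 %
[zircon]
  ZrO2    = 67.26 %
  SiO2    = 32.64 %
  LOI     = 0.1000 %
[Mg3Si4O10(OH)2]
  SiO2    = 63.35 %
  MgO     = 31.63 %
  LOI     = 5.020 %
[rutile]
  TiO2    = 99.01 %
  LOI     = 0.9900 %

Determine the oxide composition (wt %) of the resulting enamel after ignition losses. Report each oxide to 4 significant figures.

The working math keeps full precision from start to finish. The intermediate values are displayed (rounded to 4 significant figures) as written; every reported result undergoes a single rounding — derived quantities (glass mass, LOI, six oxide percentages, the yield, the totals) are re-derived at full float precision from the batch weights on 1702 g of glass as set out in problem or answer.
Oxide-by-oxide delivered mass:
  Li2O: 488.9·0.4041 = 197.6 g
  SrO: 106.4·0.7041 = 74.92 g
  TiO2: 74.01·0.9901 = 73.28 g
  ZrO2: 291.7·0.6726 = 196.2 g
  SiO2: 291.7·0.3264 + 1004·0.6335 = 731.2 g
  MgO: 232.2·0.4779 + 1004·0.3163 = 428.5 g
LOI: 232.2·0.5221 + 488.9·0.5959 + 106.4·0.2959 + 291.7·0.001000 + 1004·0.05020 + 74.01·0.009900 = 495.5 g
batch − LOI leaves glass = 2197 − 495.5 = 1702 g (= Σ oxide masses)
percent by weight: oxide/glass ×100

Glass mass = 1702 g (batch 2197 − LOI 495.5).
Composition: Li2O 11.61%, SrO 4.402%, TiO2 4.306%, ZrO2 11.53%, SiO2 42.97%, MgO 25.18%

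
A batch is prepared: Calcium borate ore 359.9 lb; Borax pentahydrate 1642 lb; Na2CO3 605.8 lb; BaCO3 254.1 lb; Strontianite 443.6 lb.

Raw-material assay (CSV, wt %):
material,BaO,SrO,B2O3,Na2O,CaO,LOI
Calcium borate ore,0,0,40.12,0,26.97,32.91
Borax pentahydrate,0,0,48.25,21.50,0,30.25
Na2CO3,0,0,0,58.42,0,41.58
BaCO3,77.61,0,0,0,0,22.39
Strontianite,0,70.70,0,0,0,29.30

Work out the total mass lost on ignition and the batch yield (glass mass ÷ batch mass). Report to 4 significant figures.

Each numeric step carries full precision in all steps; the intermediate values are printed, rounded to four significant figures, on the page; a single rounding finalizes every reported figure; derived quantities (yield, glass mass, five oxide percentages, totals, LOI) are re-derived at full float precision from the batch weights on 2251 lb of glass, as set out in the problem or answer text.
Per-material ignition loss:
  Calcium borate ore: 359.9 × 0.3291 = 118.4 lb
  Borax pentahydrate: 1642 × 0.3025 = 496.7 lb
  Na2CO3: 605.8 × 0.4158 = 251.9 lb
  BaCO3: 254.1 × 0.2239 = 56.89 lb
  Strontianite: 443.6 × 0.2930 = 130.0 lb
Total LOI = 1054 lb
Glass = batch − LOI = 3305 − 1054 = 2251 lb

LOI loss = 1054 lb; glass = 2251 lb; yield = 68.12%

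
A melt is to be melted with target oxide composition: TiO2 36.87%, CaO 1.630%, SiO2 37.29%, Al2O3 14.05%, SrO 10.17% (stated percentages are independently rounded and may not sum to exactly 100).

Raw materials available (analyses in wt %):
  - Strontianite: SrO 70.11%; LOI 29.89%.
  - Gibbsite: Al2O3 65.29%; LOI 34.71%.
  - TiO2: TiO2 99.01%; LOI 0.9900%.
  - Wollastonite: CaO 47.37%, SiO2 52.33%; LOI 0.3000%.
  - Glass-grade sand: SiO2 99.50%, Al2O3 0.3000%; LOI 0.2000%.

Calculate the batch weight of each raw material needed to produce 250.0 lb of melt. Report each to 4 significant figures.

Batch per 250.0 lb melt:
  Strontianite: 36.26 lb
  Gibbsite: 53.39 lb
  TiO2: 93.10 lb
  Wollastonite: 8.602 lb
  Glass-grade sand: 89.17 lb
Total batch = 280.5 lb; LOI loss = 30.50 lb; yield = 89.13%

Intermediates appear with 4-significant-figure rounding across the worked steps — full float precision is held end to end; a single rounding finalizes every reported value — the derived quantities are computed starting from the weights on 250.0 lb of glass at exact precision (the yield, totals, LOI, the five compositions, glass mass), as given in the problem or answer text.
The oxide mass targets at 250.0 lb melt:
  TiO2: 36.87% × 250.0 = 92.18 lb
  CaO: 1.630% × 250.0 = 4.075 lb
  SiO2: 37.29% × 250.0 = 93.22 lb
  Al2O3: 14.05% × 250.0 = 35.12 lb
  SrO: 10.17% × 250.0 = 25.42 lb
Verifying the oxide balance with the batch weights as given, under the basis named above (summed amounts equal target values inside rounding margins):
  TiO2: 93.10·0.9901 = 92.18 lb (target 92.18 lb)
  CaO: 8.602·0.4737 = 4.075 lb (target 4.075 lb)
  SiO2: 8.602·0.5233 + 89.17·0.9950 = 93.23 lb (target 93.22 lb)
  Al2O3: 53.39·0.6529 + 89.17·0.003000 = 35.13 lb (target 35.12 lb)
  SrO: 36.26·0.7011 = 25.42 lb (target 25.42 lb)
Glass mass check: total charge less LOI = 250.0 lb (summing oxide targets gives 250.0 lb; stated basis 250.0 lb — gaps are rounding artifacts).
Total batch = Σ batch = 280.5 lb; LOI loss = Σ batch·LOI = 30.50 lb; as yield: glass ÷ batch → 89.13%.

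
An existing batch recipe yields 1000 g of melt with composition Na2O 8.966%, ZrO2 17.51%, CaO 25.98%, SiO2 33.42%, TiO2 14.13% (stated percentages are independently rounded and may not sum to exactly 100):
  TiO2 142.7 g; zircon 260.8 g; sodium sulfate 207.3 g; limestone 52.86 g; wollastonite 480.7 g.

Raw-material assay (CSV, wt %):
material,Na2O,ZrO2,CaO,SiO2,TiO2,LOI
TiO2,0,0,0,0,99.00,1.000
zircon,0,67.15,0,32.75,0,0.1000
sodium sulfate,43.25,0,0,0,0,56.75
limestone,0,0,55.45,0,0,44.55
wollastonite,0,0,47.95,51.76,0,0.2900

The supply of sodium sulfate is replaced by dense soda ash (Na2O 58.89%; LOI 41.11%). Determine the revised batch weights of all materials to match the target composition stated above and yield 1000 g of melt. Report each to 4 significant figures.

Revised batch per 1000 g melt:
  TiO2: 142.7 g
  zircon: 260.8 g
  dense soda ash: 152.2 g
  limestone: 52.86 g
  wollastonite: 480.7 g
Total batch = 1089 g; LOI loss = 89.20 g

Every computation maintains full precision end to end. Mid-chain values appear (rounded to four significant digits) across the worked steps. Each reported number carries a single rounding — the derived quantities (net glass mass, ignition loss, five oxide percentages, the yield, totals) are computed using the weight values per 1000 g of glass in full float precision as set out in the problem or answer text.
The oxide mass targets at 1000 g melt:
  Na2O: 8.966% × 1000 = 89.66 g
  ZrO2: 17.51% × 1000 = 175.1 g
  CaO: 25.98% × 1000 = 259.8 g
  SiO2: 33.42% × 1000 = 334.2 g
  TiO2: 14.13% × 1000 = 141.3 g
Balance tally, oxide-wise, using the reported weights, under the basis named above (oxide sums agree with the targets given rounding of the digits):
  Na2O: 152.2·0.5889 = 89.63 g (target 89.66 g)
  ZrO2: 260.8·0.6715 = 175.1 g (target 175.1 g)
  CaO: 52.86·0.5545 + 480.7·0.4795 = 259.8 g (target 259.8 g)
  SiO2: 260.8·0.3275 + 480.7·0.5176 = 334.2 g (target 334.2 g)
  TiO2: 142.7·0.9900 = 141.3 g (target 141.3 g)
Glass-mass closure: total charge less LOI = 1000 g (the targets, summed, come to 1000 g; the stated basis being 1000 g — deltas are rounding alone).
Total batch = Σ batch = 1089 g; LOI loss = Σ batch·LOI = 89.20 g; yield, glass over the total, = 91.81%.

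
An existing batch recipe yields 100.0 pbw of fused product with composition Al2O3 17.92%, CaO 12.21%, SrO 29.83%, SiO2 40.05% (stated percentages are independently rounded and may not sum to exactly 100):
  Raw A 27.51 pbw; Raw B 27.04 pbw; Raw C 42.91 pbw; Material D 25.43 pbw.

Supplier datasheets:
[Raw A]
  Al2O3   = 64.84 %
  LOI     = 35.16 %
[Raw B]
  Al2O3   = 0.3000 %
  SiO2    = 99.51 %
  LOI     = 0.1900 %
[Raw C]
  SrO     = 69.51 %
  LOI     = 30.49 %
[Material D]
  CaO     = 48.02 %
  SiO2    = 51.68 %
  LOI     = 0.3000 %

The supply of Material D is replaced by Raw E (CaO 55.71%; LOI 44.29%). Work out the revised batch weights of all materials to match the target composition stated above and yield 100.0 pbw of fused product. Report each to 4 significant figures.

The intermediate values appear (rounded to 4 significant figures) within the worked lines — all internal work carries full float precision through the solve; each reported value undergoes a single rounding; the derived quantities are rebuilt from the weighed amounts for 100.0 pbw of glass at full precision (glass mass, yield, ignition loss, totals, four oxide percentages) precisely as stated by problem or answer.
Oxide-by-oxide targets in 100.0 pbw fused product:
  Al2O3: 17.92% × 100.0 = 17.92 pbw
  CaO: 12.21% × 100.0 = 12.21 pbw
  SrO: 29.83% × 100.0 = 29.83 pbw
  SiO2: 40.05% × 100.0 = 40.05 pbw
Verifying the oxide balance applying the batch weights above, versus the basis set out (every target is met by its sum given rounding of the digits):
  Al2O3: 27.45·0.6484 + 40.25·0.003000 = 17.92 pbw (target 17.92 pbw)
  CaO: 21.92·0.5571 = 12.21 pbw (target 12.21 pbw)
  SrO: 42.91·0.6951 = 29.83 pbw (target 29.83 pbw)
  SiO2: 40.25·0.9951 = 40.05 pbw (target 40.05 pbw)
Auditing the glass mass value: batch total minus LOI = 100.0 pbw (summing oxide targets gives 100.0 pbw; with the basis standing at 100.0 pbw — any gap is answer rounding).
Batch grand total — Σ batch = 132.5 pbw; loss to ignition Σ batch·LOI = 32.52 pbw; as yield: glass ÷ batch → 75.46%.

Revised batch per 100.0 pbw fused product:
  Raw A: 27.45 pbw
  Raw B: 40.25 pbw
  Raw C: 42.91 pbw
  Raw E: 21.92 pbw
Total batch = 132.5 pbw; LOI loss = 32.52 pbw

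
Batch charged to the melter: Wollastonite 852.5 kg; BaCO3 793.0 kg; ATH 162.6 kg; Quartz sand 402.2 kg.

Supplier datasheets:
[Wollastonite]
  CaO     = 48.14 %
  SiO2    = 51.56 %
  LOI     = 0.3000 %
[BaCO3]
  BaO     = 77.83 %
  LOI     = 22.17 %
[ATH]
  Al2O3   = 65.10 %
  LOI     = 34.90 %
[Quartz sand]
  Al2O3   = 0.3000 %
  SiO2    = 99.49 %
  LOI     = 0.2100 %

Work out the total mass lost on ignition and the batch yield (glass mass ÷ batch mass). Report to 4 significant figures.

Each numeric step carries full precision through the solve — working values are printed rounded off to 4 significant digits alongside each step; exactly one rounding is applied to each reported figure; derived quantities (four oxide percentages, the yield, net glass mass, totals, LOI) are recomputed starting from the weights per 1974 kg of glass in full precision as set out in question or answer.
Each material's LOI contribution:
  Wollastonite: 852.5 × 0.003000 = 2.558 kg
  BaCO3: 793.0 × 0.2217 = 175.8 kg
  ATH: 162.6 × 0.3490 = 56.75 kg
  Quartz sand: 402.2 × 0.002100 = 0.8446 kg
Total LOI = 236.0 kg
Glass = batch − LOI = 2210 − 236.0 = 1974 kg

LOI loss = 236.0 kg; glass = 1974 kg; yield = 89.32%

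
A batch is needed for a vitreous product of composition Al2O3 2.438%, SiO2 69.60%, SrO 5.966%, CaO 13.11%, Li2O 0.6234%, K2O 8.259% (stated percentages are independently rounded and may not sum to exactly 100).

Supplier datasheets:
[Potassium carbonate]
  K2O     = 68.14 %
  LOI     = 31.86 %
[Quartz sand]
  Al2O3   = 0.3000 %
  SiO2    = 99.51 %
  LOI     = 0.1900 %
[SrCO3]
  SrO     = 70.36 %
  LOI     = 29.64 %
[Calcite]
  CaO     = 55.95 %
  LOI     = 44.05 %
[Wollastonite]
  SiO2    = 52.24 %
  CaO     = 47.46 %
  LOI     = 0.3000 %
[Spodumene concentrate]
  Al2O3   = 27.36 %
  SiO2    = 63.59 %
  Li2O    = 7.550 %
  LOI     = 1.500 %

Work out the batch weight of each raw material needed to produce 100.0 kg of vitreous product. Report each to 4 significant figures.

Batch per 100.0 kg vitreous product:
  Potassium carbonate: 12.12 kg
  Quartz sand: 59.63 kg
  SrCO3: 8.479 kg
  Calcite: 15.30 kg
  Wollastonite: 9.589 kg
  Spodumene concentrate: 8.257 kg
Total batch = 113.4 kg; LOI loss = 13.38 kg; yield = 88.20%

The intermediate values are displayed rounded to four significant digits across the worked steps. Each numeric step carries full float precision throughout. Each reported result undergoes a single rounding — the derived quantities are computed starting from the weights at 100.0 kg of glass at exact precision (totals, net glass mass, ignition loss, the yield, six oxide percentages) as they appear in problem or answer.
Oxide mass targets, per 100.0 kg vitreous product:
  Al2O3: 2.438% × 100.0 = 2.438 kg
  SiO2: 69.60% × 100.0 = 69.60 kg
  SrO: 5.966% × 100.0 = 5.966 kg
  CaO: 13.11% × 100.0 = 13.11 kg
  Li2O: 0.6234% × 100.0 = 0.6234 kg
  K2O: 8.259% × 100.0 = 8.259 kg
A balance pass over the oxides, working from each reported weight, for the quoted basis mass (sums match the target masses given rounding of the digits):
  Al2O3: 59.63·0.003000 + 8.257·0.2736 = 2.438 kg (target 2.438 kg)
  SiO2: 59.63·0.9951 + 9.589·0.5224 + 8.257·0.6359 = 69.60 kg (target 69.60 kg)
  SrO: 8.479·0.7036 = 5.966 kg (target 5.966 kg)
  CaO: 15.30·0.5595 + 9.589·0.4746 = 13.11 kg (target 13.11 kg)
  Li2O: 8.257·0.07550 = 0.6234 kg (target 0.6234 kg)
  K2O: 12.12·0.6814 = 8.259 kg (target 8.259 kg)
Consistency of the glass mass: total charge less LOI = 99.99 kg (oxide target masses add up to 100.0 kg; the stated basis being 100.0 kg — a pure rounding effect).
Batch grand total — Σ batch = 113.4 kg; loss to ignition Σ batch·LOI = 13.38 kg; yield: glass divided by total = 88.20%.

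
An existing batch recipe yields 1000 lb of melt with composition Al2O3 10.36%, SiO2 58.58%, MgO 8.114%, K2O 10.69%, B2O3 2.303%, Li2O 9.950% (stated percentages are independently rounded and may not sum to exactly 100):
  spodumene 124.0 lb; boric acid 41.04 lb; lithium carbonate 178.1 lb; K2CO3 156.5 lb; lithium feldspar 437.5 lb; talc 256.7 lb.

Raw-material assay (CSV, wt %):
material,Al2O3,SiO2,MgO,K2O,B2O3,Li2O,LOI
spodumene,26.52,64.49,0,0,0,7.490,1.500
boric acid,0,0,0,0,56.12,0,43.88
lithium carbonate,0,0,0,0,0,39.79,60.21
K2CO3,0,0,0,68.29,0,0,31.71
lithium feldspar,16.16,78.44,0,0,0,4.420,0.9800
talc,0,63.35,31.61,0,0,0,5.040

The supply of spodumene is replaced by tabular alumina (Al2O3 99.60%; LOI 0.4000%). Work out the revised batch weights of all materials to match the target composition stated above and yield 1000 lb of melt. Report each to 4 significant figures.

In-progress results are printed, rounded to 4 significant figures, at each printed step. The whole derivation carries exact precision at every stage — every reported figure is rounded once only; the derived quantities are recomputed from the batch weights on 1000 lb of glass at full precision (LOI, totals, glass mass, six oxide percentages, the yield), as written in either problem or answer.
Target oxide masses per 1000 lb melt:
  Al2O3: 10.36% × 1000 = 103.6 lb
  SiO2: 58.58% × 1000 = 585.8 lb
  MgO: 8.114% × 1000 = 81.14 lb
  K2O: 10.69% × 1000 = 106.9 lb
  B2O3: 2.303% × 1000 = 23.03 lb
  Li2O: 9.950% × 1000 = 99.50 lb
Mass-balance tally per oxide applying the batch weights above, relative to the basis at hand (oxide sums agree with the targets up to rounding of the answer):
  Al2O3: 16.48·0.9960 + 539.5·0.1616 = 103.6 lb (target 103.6 lb)
  SiO2: 539.5·0.7844 + 256.7·0.6335 = 585.8 lb (target 585.8 lb)
  MgO: 256.7·0.3161 = 81.14 lb (target 81.14 lb)
  K2O: 156.5·0.6829 = 106.9 lb (target 106.9 lb)
  B2O3: 41.04·0.5612 = 23.03 lb (target 23.03 lb)
  Li2O: 190.1·0.3979 + 539.5·0.04420 = 99.49 lb (target 99.50 lb)
Glass mass check: total charge less LOI = 999.9 lb (oxide target masses add up to 1000 lb; versus the stated basis of 1000 lb — differing by rounding only).
Adding the batch up: Σ batch = 1200 lb; ignition loss, Σ(batch × LOI) = 200.4 lb; the yield ratio, glass ÷ batch: 83.31%.

Revised batch per 1000 lb melt:
  tabular alumina: 16.48 lb
  boric acid: 41.04 lb
  lithium carbonate: 190.1 lb
  K2CO3: 156.5 lb
  lithium feldspar: 539.5 lb
  talc: 256.7 lb
Total batch = 1200 lb; LOI loss = 200.4 lb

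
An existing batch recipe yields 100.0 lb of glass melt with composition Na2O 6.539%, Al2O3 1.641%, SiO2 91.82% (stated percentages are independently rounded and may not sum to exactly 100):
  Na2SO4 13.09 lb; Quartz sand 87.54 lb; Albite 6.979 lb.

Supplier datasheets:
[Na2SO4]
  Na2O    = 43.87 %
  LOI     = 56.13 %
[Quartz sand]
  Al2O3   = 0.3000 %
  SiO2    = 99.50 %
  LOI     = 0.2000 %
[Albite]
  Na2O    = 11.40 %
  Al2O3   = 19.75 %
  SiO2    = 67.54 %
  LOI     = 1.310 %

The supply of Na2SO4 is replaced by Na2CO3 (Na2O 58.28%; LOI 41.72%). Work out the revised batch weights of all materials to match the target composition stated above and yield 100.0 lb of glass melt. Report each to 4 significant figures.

Revised batch per 100.0 lb glass melt:
  Na2CO3: 9.855 lb
  Quartz sand: 87.54 lb
  Albite: 6.979 lb
Total batch = 104.4 lb; LOI loss = 4.378 lb

Values along the way are shown rounded to four significant digits within the worked lines — every computation maintains exact precision throughout; each reported result includes exactly one rounding — the derived quantities are carried from the batch weights for 100.0 lb of glass at exact precision (glass mass, three oxide percentages, yield, ignition loss, the totals) exactly as shown in the problem or the answer.
Oxide-by-oxide targets in 100.0 lb glass melt:
  Na2O: 6.539% × 100.0 = 6.539 lb
  Al2O3: 1.641% × 100.0 = 1.641 lb
  SiO2: 91.82% × 100.0 = 91.82 lb
Mass-balance tally per oxide per the reported batch figures, per the basis as stated (every target is met by its sum modulo rounding of the values):
  Na2O: 9.855·0.5828 + 6.979·0.1140 = 6.539 lb (target 6.539 lb)
  Al2O3: 87.54·0.003000 + 6.979·0.1975 = 1.641 lb (target 1.641 lb)
  SiO2: 87.54·0.9950 + 6.979·0.6754 = 91.82 lb (target 91.82 lb)
Glass-mass sanity pass: whole batch net of LOI = 100.0 lb (the Σ of target masses is 100.0 lb; stated basis 100.0 lb — any gap is answer rounding).
Summing the batch: Σ batch = 104.4 lb; loss to ignition Σ batch·LOI = 4.378 lb; as yield: glass ÷ batch → 95.81%.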